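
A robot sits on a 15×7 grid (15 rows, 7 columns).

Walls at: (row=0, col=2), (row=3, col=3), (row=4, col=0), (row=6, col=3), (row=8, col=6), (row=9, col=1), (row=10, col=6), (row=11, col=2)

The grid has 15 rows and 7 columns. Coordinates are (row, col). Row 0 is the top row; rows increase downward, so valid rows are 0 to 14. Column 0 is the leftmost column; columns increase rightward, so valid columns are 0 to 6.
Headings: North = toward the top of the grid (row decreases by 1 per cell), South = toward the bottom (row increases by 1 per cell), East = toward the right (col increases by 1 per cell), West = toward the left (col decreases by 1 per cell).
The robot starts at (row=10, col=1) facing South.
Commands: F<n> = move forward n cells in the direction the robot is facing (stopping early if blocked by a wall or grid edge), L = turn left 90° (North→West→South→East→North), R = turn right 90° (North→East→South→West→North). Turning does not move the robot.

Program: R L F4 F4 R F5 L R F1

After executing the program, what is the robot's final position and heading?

Start: (row=10, col=1), facing South
  R: turn right, now facing West
  L: turn left, now facing South
  F4: move forward 4, now at (row=14, col=1)
  F4: move forward 0/4 (blocked), now at (row=14, col=1)
  R: turn right, now facing West
  F5: move forward 1/5 (blocked), now at (row=14, col=0)
  L: turn left, now facing South
  R: turn right, now facing West
  F1: move forward 0/1 (blocked), now at (row=14, col=0)
Final: (row=14, col=0), facing West

Answer: Final position: (row=14, col=0), facing West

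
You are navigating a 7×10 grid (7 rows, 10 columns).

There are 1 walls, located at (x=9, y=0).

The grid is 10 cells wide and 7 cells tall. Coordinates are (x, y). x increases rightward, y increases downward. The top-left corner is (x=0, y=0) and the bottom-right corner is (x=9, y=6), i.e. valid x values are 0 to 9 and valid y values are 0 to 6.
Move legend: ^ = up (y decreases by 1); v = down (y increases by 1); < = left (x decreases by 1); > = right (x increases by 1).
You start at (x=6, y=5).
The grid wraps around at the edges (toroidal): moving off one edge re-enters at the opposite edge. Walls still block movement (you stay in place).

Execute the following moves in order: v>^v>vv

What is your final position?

Start: (x=6, y=5)
  v (down): (x=6, y=5) -> (x=6, y=6)
  > (right): (x=6, y=6) -> (x=7, y=6)
  ^ (up): (x=7, y=6) -> (x=7, y=5)
  v (down): (x=7, y=5) -> (x=7, y=6)
  > (right): (x=7, y=6) -> (x=8, y=6)
  v (down): (x=8, y=6) -> (x=8, y=0)
  v (down): (x=8, y=0) -> (x=8, y=1)
Final: (x=8, y=1)

Answer: Final position: (x=8, y=1)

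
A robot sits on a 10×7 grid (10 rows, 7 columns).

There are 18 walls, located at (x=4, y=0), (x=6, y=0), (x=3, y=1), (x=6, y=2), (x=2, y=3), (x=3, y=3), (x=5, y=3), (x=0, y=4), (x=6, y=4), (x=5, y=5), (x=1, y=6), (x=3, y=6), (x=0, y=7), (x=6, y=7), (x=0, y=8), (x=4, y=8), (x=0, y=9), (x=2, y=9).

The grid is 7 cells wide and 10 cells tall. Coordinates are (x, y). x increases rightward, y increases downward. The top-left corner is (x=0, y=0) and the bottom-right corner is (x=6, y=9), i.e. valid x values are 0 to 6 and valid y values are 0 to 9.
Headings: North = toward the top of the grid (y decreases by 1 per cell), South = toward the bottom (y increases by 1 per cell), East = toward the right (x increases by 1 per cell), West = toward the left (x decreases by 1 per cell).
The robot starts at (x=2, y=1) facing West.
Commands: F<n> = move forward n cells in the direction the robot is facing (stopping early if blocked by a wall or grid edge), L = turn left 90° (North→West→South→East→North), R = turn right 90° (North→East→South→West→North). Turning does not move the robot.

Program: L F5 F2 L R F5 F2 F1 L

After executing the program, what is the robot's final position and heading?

Answer: Final position: (x=2, y=2), facing East

Derivation:
Start: (x=2, y=1), facing West
  L: turn left, now facing South
  F5: move forward 1/5 (blocked), now at (x=2, y=2)
  F2: move forward 0/2 (blocked), now at (x=2, y=2)
  L: turn left, now facing East
  R: turn right, now facing South
  F5: move forward 0/5 (blocked), now at (x=2, y=2)
  F2: move forward 0/2 (blocked), now at (x=2, y=2)
  F1: move forward 0/1 (blocked), now at (x=2, y=2)
  L: turn left, now facing East
Final: (x=2, y=2), facing East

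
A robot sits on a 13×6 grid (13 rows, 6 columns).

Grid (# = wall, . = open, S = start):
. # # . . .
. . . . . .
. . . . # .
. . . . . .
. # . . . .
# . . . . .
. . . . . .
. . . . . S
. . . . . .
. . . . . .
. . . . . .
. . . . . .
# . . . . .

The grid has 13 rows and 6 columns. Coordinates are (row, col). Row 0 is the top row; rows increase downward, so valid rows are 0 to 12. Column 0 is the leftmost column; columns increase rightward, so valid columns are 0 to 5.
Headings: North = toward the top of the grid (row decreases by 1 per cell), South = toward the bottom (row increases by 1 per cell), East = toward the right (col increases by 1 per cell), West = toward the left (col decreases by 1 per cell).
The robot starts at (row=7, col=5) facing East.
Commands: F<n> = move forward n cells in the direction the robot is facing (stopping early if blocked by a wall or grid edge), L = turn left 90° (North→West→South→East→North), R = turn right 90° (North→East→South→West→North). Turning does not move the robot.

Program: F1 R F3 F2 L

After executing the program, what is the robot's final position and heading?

Start: (row=7, col=5), facing East
  F1: move forward 0/1 (blocked), now at (row=7, col=5)
  R: turn right, now facing South
  F3: move forward 3, now at (row=10, col=5)
  F2: move forward 2, now at (row=12, col=5)
  L: turn left, now facing East
Final: (row=12, col=5), facing East

Answer: Final position: (row=12, col=5), facing East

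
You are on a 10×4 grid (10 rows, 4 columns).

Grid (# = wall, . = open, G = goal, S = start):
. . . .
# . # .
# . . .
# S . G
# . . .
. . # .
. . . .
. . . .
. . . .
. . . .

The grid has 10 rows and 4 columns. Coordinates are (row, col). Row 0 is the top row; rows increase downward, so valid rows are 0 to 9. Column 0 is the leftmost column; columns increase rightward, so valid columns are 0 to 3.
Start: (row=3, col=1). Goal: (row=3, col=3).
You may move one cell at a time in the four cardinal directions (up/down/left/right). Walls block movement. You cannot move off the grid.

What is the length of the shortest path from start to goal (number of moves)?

BFS from (row=3, col=1) until reaching (row=3, col=3):
  Distance 0: (row=3, col=1)
  Distance 1: (row=2, col=1), (row=3, col=2), (row=4, col=1)
  Distance 2: (row=1, col=1), (row=2, col=2), (row=3, col=3), (row=4, col=2), (row=5, col=1)  <- goal reached here
One shortest path (2 moves): (row=3, col=1) -> (row=3, col=2) -> (row=3, col=3)

Answer: Shortest path length: 2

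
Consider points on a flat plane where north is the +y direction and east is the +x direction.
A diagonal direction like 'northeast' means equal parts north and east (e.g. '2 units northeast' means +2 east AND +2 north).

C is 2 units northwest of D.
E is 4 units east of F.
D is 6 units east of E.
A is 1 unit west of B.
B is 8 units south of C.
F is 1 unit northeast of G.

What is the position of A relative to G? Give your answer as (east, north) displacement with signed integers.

Answer: A is at (east=8, north=-5) relative to G.

Derivation:
Place G at the origin (east=0, north=0).
  F is 1 unit northeast of G: delta (east=+1, north=+1); F at (east=1, north=1).
  E is 4 units east of F: delta (east=+4, north=+0); E at (east=5, north=1).
  D is 6 units east of E: delta (east=+6, north=+0); D at (east=11, north=1).
  C is 2 units northwest of D: delta (east=-2, north=+2); C at (east=9, north=3).
  B is 8 units south of C: delta (east=+0, north=-8); B at (east=9, north=-5).
  A is 1 unit west of B: delta (east=-1, north=+0); A at (east=8, north=-5).
Therefore A relative to G: (east=8, north=-5).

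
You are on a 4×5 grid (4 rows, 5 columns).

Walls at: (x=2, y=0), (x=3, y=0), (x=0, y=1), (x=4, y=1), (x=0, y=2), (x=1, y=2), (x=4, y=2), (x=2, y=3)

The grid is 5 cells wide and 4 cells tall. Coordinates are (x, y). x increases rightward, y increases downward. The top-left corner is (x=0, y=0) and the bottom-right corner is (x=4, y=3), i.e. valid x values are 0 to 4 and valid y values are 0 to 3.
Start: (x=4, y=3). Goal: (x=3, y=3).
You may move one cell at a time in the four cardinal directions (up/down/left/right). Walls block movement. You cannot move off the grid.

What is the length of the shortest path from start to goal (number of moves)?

BFS from (x=4, y=3) until reaching (x=3, y=3):
  Distance 0: (x=4, y=3)
  Distance 1: (x=3, y=3)  <- goal reached here
One shortest path (1 moves): (x=4, y=3) -> (x=3, y=3)

Answer: Shortest path length: 1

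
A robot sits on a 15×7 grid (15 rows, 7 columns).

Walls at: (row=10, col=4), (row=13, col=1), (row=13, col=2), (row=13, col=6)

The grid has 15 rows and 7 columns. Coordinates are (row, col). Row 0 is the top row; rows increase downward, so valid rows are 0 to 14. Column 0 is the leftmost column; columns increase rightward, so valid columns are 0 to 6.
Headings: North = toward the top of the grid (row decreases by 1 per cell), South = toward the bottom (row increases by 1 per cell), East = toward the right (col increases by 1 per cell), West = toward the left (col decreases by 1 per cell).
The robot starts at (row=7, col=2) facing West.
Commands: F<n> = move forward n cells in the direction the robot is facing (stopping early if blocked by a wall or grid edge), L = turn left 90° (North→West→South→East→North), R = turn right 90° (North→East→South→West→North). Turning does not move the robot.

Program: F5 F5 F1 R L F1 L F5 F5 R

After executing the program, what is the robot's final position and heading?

Start: (row=7, col=2), facing West
  F5: move forward 2/5 (blocked), now at (row=7, col=0)
  F5: move forward 0/5 (blocked), now at (row=7, col=0)
  F1: move forward 0/1 (blocked), now at (row=7, col=0)
  R: turn right, now facing North
  L: turn left, now facing West
  F1: move forward 0/1 (blocked), now at (row=7, col=0)
  L: turn left, now facing South
  F5: move forward 5, now at (row=12, col=0)
  F5: move forward 2/5 (blocked), now at (row=14, col=0)
  R: turn right, now facing West
Final: (row=14, col=0), facing West

Answer: Final position: (row=14, col=0), facing West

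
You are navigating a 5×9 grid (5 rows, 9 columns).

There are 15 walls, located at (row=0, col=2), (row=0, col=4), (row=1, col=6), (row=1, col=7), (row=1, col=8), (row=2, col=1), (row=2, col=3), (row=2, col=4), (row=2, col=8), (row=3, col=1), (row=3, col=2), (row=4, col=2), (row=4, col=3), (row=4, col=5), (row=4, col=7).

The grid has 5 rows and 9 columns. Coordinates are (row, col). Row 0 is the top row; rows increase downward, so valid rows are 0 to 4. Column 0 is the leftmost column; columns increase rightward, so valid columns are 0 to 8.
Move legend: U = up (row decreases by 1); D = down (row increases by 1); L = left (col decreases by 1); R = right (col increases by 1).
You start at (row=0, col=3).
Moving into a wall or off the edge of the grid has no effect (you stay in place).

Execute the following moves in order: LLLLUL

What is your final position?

Answer: Final position: (row=0, col=3)

Derivation:
Start: (row=0, col=3)
  [×4]L (left): blocked, stay at (row=0, col=3)
  U (up): blocked, stay at (row=0, col=3)
  L (left): blocked, stay at (row=0, col=3)
Final: (row=0, col=3)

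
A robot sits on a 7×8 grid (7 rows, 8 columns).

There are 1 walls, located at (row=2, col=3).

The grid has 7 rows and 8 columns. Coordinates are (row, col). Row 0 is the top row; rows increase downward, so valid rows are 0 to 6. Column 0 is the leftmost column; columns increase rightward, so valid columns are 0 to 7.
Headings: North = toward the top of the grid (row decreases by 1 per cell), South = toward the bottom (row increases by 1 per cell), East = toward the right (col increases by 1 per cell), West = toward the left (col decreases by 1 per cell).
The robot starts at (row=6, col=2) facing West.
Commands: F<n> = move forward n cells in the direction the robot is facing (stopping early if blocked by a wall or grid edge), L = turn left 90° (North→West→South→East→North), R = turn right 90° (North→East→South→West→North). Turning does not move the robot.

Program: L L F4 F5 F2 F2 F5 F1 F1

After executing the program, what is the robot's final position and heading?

Start: (row=6, col=2), facing West
  L: turn left, now facing South
  L: turn left, now facing East
  F4: move forward 4, now at (row=6, col=6)
  F5: move forward 1/5 (blocked), now at (row=6, col=7)
  F2: move forward 0/2 (blocked), now at (row=6, col=7)
  F2: move forward 0/2 (blocked), now at (row=6, col=7)
  F5: move forward 0/5 (blocked), now at (row=6, col=7)
  F1: move forward 0/1 (blocked), now at (row=6, col=7)
  F1: move forward 0/1 (blocked), now at (row=6, col=7)
Final: (row=6, col=7), facing East

Answer: Final position: (row=6, col=7), facing East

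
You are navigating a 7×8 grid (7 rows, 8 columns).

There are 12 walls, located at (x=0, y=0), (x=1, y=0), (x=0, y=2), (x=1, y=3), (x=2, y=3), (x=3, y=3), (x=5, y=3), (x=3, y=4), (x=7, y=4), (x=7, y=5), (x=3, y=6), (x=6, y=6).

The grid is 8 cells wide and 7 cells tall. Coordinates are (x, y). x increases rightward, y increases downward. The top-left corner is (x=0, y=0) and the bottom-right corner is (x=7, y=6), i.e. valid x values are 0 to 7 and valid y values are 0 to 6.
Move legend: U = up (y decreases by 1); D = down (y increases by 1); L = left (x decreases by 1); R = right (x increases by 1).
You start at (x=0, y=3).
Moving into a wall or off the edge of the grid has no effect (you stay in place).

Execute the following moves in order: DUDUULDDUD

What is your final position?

Start: (x=0, y=3)
  D (down): (x=0, y=3) -> (x=0, y=4)
  U (up): (x=0, y=4) -> (x=0, y=3)
  D (down): (x=0, y=3) -> (x=0, y=4)
  U (up): (x=0, y=4) -> (x=0, y=3)
  U (up): blocked, stay at (x=0, y=3)
  L (left): blocked, stay at (x=0, y=3)
  D (down): (x=0, y=3) -> (x=0, y=4)
  D (down): (x=0, y=4) -> (x=0, y=5)
  U (up): (x=0, y=5) -> (x=0, y=4)
  D (down): (x=0, y=4) -> (x=0, y=5)
Final: (x=0, y=5)

Answer: Final position: (x=0, y=5)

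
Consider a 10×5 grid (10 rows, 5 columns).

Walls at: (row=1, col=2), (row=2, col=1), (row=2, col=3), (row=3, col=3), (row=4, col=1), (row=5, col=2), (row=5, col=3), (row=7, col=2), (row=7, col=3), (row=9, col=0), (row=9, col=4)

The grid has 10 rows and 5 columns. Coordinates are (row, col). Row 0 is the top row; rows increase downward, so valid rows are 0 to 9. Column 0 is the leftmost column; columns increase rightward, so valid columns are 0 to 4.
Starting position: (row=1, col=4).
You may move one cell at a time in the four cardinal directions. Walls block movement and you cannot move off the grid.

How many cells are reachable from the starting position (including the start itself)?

BFS flood-fill from (row=1, col=4):
  Distance 0: (row=1, col=4)
  Distance 1: (row=0, col=4), (row=1, col=3), (row=2, col=4)
  Distance 2: (row=0, col=3), (row=3, col=4)
  Distance 3: (row=0, col=2), (row=4, col=4)
  Distance 4: (row=0, col=1), (row=4, col=3), (row=5, col=4)
  Distance 5: (row=0, col=0), (row=1, col=1), (row=4, col=2), (row=6, col=4)
  Distance 6: (row=1, col=0), (row=3, col=2), (row=6, col=3), (row=7, col=4)
  Distance 7: (row=2, col=0), (row=2, col=2), (row=3, col=1), (row=6, col=2), (row=8, col=4)
  Distance 8: (row=3, col=0), (row=6, col=1), (row=8, col=3)
  Distance 9: (row=4, col=0), (row=5, col=1), (row=6, col=0), (row=7, col=1), (row=8, col=2), (row=9, col=3)
  Distance 10: (row=5, col=0), (row=7, col=0), (row=8, col=1), (row=9, col=2)
  Distance 11: (row=8, col=0), (row=9, col=1)
Total reachable: 39 (grid has 39 open cells total)

Answer: Reachable cells: 39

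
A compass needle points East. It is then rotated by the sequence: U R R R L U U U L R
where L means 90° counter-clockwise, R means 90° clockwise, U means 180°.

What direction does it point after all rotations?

Answer: Final heading: West

Derivation:
Start: East
  U (U-turn (180°)) -> West
  R (right (90° clockwise)) -> North
  R (right (90° clockwise)) -> East
  R (right (90° clockwise)) -> South
  L (left (90° counter-clockwise)) -> East
  U (U-turn (180°)) -> West
  U (U-turn (180°)) -> East
  U (U-turn (180°)) -> West
  L (left (90° counter-clockwise)) -> South
  R (right (90° clockwise)) -> West
Final: West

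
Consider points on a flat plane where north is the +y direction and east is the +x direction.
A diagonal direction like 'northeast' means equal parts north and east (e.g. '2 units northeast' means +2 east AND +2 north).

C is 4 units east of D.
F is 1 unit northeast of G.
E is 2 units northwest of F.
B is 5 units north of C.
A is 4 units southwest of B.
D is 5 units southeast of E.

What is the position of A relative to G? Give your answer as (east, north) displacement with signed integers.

Place G at the origin (east=0, north=0).
  F is 1 unit northeast of G: delta (east=+1, north=+1); F at (east=1, north=1).
  E is 2 units northwest of F: delta (east=-2, north=+2); E at (east=-1, north=3).
  D is 5 units southeast of E: delta (east=+5, north=-5); D at (east=4, north=-2).
  C is 4 units east of D: delta (east=+4, north=+0); C at (east=8, north=-2).
  B is 5 units north of C: delta (east=+0, north=+5); B at (east=8, north=3).
  A is 4 units southwest of B: delta (east=-4, north=-4); A at (east=4, north=-1).
Therefore A relative to G: (east=4, north=-1).

Answer: A is at (east=4, north=-1) relative to G.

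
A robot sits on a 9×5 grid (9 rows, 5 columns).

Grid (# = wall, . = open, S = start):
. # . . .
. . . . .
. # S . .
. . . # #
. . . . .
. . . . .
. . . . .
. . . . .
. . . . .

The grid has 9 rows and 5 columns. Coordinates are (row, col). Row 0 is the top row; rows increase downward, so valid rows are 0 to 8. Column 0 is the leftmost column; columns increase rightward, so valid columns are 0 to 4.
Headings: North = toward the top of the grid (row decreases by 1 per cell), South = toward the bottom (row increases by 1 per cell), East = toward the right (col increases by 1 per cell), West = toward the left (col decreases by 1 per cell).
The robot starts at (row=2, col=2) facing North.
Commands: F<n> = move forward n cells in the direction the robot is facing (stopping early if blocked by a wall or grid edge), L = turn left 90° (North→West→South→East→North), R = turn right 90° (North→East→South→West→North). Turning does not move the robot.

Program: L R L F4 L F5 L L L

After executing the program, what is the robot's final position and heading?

Answer: Final position: (row=7, col=2), facing West

Derivation:
Start: (row=2, col=2), facing North
  L: turn left, now facing West
  R: turn right, now facing North
  L: turn left, now facing West
  F4: move forward 0/4 (blocked), now at (row=2, col=2)
  L: turn left, now facing South
  F5: move forward 5, now at (row=7, col=2)
  L: turn left, now facing East
  L: turn left, now facing North
  L: turn left, now facing West
Final: (row=7, col=2), facing West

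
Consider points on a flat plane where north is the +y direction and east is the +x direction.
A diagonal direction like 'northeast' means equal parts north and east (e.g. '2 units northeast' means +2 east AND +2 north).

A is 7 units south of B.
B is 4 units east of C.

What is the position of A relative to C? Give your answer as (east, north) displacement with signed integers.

Answer: A is at (east=4, north=-7) relative to C.

Derivation:
Place C at the origin (east=0, north=0).
  B is 4 units east of C: delta (east=+4, north=+0); B at (east=4, north=0).
  A is 7 units south of B: delta (east=+0, north=-7); A at (east=4, north=-7).
Therefore A relative to C: (east=4, north=-7).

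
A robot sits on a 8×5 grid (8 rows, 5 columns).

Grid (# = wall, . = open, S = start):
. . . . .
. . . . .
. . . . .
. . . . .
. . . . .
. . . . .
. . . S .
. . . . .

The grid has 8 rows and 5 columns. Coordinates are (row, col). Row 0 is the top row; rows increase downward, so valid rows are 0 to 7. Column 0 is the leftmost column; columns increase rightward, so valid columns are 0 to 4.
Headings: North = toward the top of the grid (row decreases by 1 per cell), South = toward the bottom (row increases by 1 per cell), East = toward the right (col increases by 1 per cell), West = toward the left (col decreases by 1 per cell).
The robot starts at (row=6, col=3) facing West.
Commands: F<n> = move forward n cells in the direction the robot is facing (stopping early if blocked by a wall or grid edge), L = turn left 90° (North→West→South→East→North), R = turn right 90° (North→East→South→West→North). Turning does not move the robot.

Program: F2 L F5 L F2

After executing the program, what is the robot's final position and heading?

Start: (row=6, col=3), facing West
  F2: move forward 2, now at (row=6, col=1)
  L: turn left, now facing South
  F5: move forward 1/5 (blocked), now at (row=7, col=1)
  L: turn left, now facing East
  F2: move forward 2, now at (row=7, col=3)
Final: (row=7, col=3), facing East

Answer: Final position: (row=7, col=3), facing East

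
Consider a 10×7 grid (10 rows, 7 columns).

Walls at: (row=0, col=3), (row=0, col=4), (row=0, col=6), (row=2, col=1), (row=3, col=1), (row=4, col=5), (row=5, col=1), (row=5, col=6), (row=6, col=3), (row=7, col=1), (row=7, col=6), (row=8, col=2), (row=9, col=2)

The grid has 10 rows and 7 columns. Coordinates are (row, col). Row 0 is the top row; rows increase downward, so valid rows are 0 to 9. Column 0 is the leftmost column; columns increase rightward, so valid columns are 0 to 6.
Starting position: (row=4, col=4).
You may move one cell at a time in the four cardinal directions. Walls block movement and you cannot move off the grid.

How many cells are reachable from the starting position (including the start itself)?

Answer: Reachable cells: 57

Derivation:
BFS flood-fill from (row=4, col=4):
  Distance 0: (row=4, col=4)
  Distance 1: (row=3, col=4), (row=4, col=3), (row=5, col=4)
  Distance 2: (row=2, col=4), (row=3, col=3), (row=3, col=5), (row=4, col=2), (row=5, col=3), (row=5, col=5), (row=6, col=4)
  Distance 3: (row=1, col=4), (row=2, col=3), (row=2, col=5), (row=3, col=2), (row=3, col=6), (row=4, col=1), (row=5, col=2), (row=6, col=5), (row=7, col=4)
  Distance 4: (row=1, col=3), (row=1, col=5), (row=2, col=2), (row=2, col=6), (row=4, col=0), (row=4, col=6), (row=6, col=2), (row=6, col=6), (row=7, col=3), (row=7, col=5), (row=8, col=4)
  Distance 5: (row=0, col=5), (row=1, col=2), (row=1, col=6), (row=3, col=0), (row=5, col=0), (row=6, col=1), (row=7, col=2), (row=8, col=3), (row=8, col=5), (row=9, col=4)
  Distance 6: (row=0, col=2), (row=1, col=1), (row=2, col=0), (row=6, col=0), (row=8, col=6), (row=9, col=3), (row=9, col=5)
  Distance 7: (row=0, col=1), (row=1, col=0), (row=7, col=0), (row=9, col=6)
  Distance 8: (row=0, col=0), (row=8, col=0)
  Distance 9: (row=8, col=1), (row=9, col=0)
  Distance 10: (row=9, col=1)
Total reachable: 57 (grid has 57 open cells total)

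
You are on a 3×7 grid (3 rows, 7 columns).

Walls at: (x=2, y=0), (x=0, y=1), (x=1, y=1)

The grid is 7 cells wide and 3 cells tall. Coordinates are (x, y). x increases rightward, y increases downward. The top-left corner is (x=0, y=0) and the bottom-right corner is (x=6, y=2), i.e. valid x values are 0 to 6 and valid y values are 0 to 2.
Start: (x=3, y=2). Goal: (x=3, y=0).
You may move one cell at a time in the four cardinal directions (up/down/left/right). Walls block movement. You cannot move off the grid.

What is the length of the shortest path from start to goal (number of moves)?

Answer: Shortest path length: 2

Derivation:
BFS from (x=3, y=2) until reaching (x=3, y=0):
  Distance 0: (x=3, y=2)
  Distance 1: (x=3, y=1), (x=2, y=2), (x=4, y=2)
  Distance 2: (x=3, y=0), (x=2, y=1), (x=4, y=1), (x=1, y=2), (x=5, y=2)  <- goal reached here
One shortest path (2 moves): (x=3, y=2) -> (x=3, y=1) -> (x=3, y=0)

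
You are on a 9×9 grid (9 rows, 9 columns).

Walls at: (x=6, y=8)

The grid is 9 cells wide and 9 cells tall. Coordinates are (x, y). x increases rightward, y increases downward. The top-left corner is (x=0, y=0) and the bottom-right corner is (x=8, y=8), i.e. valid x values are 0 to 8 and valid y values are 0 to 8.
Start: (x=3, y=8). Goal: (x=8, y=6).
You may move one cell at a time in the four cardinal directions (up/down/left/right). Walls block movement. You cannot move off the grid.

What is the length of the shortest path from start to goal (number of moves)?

Answer: Shortest path length: 7

Derivation:
BFS from (x=3, y=8) until reaching (x=8, y=6):
  Distance 0: (x=3, y=8)
  Distance 1: (x=3, y=7), (x=2, y=8), (x=4, y=8)
  Distance 2: (x=3, y=6), (x=2, y=7), (x=4, y=7), (x=1, y=8), (x=5, y=8)
  Distance 3: (x=3, y=5), (x=2, y=6), (x=4, y=6), (x=1, y=7), (x=5, y=7), (x=0, y=8)
  Distance 4: (x=3, y=4), (x=2, y=5), (x=4, y=5), (x=1, y=6), (x=5, y=6), (x=0, y=7), (x=6, y=7)
  Distance 5: (x=3, y=3), (x=2, y=4), (x=4, y=4), (x=1, y=5), (x=5, y=5), (x=0, y=6), (x=6, y=6), (x=7, y=7)
  Distance 6: (x=3, y=2), (x=2, y=3), (x=4, y=3), (x=1, y=4), (x=5, y=4), (x=0, y=5), (x=6, y=5), (x=7, y=6), (x=8, y=7), (x=7, y=8)
  Distance 7: (x=3, y=1), (x=2, y=2), (x=4, y=2), (x=1, y=3), (x=5, y=3), (x=0, y=4), (x=6, y=4), (x=7, y=5), (x=8, y=6), (x=8, y=8)  <- goal reached here
One shortest path (7 moves): (x=3, y=8) -> (x=4, y=8) -> (x=5, y=8) -> (x=5, y=7) -> (x=6, y=7) -> (x=7, y=7) -> (x=8, y=7) -> (x=8, y=6)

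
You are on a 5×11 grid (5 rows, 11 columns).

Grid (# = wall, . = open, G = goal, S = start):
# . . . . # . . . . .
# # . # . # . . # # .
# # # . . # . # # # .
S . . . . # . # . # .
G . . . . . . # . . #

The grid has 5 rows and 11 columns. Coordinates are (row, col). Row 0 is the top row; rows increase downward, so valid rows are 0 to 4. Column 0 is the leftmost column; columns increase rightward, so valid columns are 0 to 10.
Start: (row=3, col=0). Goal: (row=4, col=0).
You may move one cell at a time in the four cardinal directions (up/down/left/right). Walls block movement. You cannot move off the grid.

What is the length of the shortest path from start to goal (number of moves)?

Answer: Shortest path length: 1

Derivation:
BFS from (row=3, col=0) until reaching (row=4, col=0):
  Distance 0: (row=3, col=0)
  Distance 1: (row=3, col=1), (row=4, col=0)  <- goal reached here
One shortest path (1 moves): (row=3, col=0) -> (row=4, col=0)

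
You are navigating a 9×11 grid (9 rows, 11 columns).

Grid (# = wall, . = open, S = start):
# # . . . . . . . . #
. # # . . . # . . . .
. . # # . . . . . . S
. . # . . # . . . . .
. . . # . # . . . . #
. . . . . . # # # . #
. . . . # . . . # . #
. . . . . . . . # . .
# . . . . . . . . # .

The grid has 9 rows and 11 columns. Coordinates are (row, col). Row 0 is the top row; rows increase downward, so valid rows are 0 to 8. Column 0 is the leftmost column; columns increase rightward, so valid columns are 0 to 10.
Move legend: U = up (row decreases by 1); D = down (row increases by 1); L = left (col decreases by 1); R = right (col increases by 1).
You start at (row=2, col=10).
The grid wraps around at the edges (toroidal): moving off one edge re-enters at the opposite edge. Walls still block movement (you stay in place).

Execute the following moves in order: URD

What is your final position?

Start: (row=2, col=10)
  U (up): (row=2, col=10) -> (row=1, col=10)
  R (right): (row=1, col=10) -> (row=1, col=0)
  D (down): (row=1, col=0) -> (row=2, col=0)
Final: (row=2, col=0)

Answer: Final position: (row=2, col=0)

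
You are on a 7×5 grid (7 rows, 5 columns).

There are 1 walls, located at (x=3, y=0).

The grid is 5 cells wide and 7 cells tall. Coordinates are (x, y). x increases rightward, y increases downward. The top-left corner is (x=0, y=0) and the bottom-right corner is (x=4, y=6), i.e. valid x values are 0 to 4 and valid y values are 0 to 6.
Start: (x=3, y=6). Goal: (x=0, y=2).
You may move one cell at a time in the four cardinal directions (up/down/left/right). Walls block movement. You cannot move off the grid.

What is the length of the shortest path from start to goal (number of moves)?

BFS from (x=3, y=6) until reaching (x=0, y=2):
  Distance 0: (x=3, y=6)
  Distance 1: (x=3, y=5), (x=2, y=6), (x=4, y=6)
  Distance 2: (x=3, y=4), (x=2, y=5), (x=4, y=5), (x=1, y=6)
  Distance 3: (x=3, y=3), (x=2, y=4), (x=4, y=4), (x=1, y=5), (x=0, y=6)
  Distance 4: (x=3, y=2), (x=2, y=3), (x=4, y=3), (x=1, y=4), (x=0, y=5)
  Distance 5: (x=3, y=1), (x=2, y=2), (x=4, y=2), (x=1, y=3), (x=0, y=4)
  Distance 6: (x=2, y=1), (x=4, y=1), (x=1, y=2), (x=0, y=3)
  Distance 7: (x=2, y=0), (x=4, y=0), (x=1, y=1), (x=0, y=2)  <- goal reached here
One shortest path (7 moves): (x=3, y=6) -> (x=2, y=6) -> (x=1, y=6) -> (x=0, y=6) -> (x=0, y=5) -> (x=0, y=4) -> (x=0, y=3) -> (x=0, y=2)

Answer: Shortest path length: 7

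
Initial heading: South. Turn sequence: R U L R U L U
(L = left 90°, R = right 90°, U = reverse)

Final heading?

Answer: Final heading: North

Derivation:
Start: South
  R (right (90° clockwise)) -> West
  U (U-turn (180°)) -> East
  L (left (90° counter-clockwise)) -> North
  R (right (90° clockwise)) -> East
  U (U-turn (180°)) -> West
  L (left (90° counter-clockwise)) -> South
  U (U-turn (180°)) -> North
Final: North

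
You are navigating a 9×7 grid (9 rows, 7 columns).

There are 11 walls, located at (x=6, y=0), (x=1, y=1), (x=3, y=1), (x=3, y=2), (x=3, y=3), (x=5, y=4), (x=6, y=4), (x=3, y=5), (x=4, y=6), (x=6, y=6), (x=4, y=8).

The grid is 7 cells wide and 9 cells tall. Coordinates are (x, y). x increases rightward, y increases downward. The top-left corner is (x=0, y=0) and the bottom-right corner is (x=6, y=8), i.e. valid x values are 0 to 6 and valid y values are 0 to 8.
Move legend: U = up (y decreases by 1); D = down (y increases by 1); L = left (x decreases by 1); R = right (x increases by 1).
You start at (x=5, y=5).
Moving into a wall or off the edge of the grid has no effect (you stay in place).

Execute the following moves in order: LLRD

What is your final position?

Start: (x=5, y=5)
  L (left): (x=5, y=5) -> (x=4, y=5)
  L (left): blocked, stay at (x=4, y=5)
  R (right): (x=4, y=5) -> (x=5, y=5)
  D (down): (x=5, y=5) -> (x=5, y=6)
Final: (x=5, y=6)

Answer: Final position: (x=5, y=6)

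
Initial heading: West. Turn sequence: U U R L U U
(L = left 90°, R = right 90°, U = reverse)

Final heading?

Answer: Final heading: West

Derivation:
Start: West
  U (U-turn (180°)) -> East
  U (U-turn (180°)) -> West
  R (right (90° clockwise)) -> North
  L (left (90° counter-clockwise)) -> West
  U (U-turn (180°)) -> East
  U (U-turn (180°)) -> West
Final: West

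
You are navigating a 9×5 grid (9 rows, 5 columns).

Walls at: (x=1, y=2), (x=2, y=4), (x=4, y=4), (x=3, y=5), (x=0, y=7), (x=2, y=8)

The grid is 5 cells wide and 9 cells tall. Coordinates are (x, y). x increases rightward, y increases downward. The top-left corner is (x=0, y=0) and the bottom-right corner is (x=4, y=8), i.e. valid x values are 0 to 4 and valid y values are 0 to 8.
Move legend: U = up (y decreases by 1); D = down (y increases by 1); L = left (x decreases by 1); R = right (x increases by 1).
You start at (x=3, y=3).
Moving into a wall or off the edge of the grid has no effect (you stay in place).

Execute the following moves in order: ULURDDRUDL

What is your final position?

Start: (x=3, y=3)
  U (up): (x=3, y=3) -> (x=3, y=2)
  L (left): (x=3, y=2) -> (x=2, y=2)
  U (up): (x=2, y=2) -> (x=2, y=1)
  R (right): (x=2, y=1) -> (x=3, y=1)
  D (down): (x=3, y=1) -> (x=3, y=2)
  D (down): (x=3, y=2) -> (x=3, y=3)
  R (right): (x=3, y=3) -> (x=4, y=3)
  U (up): (x=4, y=3) -> (x=4, y=2)
  D (down): (x=4, y=2) -> (x=4, y=3)
  L (left): (x=4, y=3) -> (x=3, y=3)
Final: (x=3, y=3)

Answer: Final position: (x=3, y=3)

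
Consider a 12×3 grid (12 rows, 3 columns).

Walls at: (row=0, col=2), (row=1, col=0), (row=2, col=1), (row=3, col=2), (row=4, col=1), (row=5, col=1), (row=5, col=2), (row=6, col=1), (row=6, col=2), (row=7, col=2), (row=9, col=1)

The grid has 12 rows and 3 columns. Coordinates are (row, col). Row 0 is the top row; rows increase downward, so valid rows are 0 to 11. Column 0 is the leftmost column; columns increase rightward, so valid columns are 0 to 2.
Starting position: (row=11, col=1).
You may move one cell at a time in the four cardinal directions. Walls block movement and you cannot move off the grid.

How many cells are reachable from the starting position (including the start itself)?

BFS flood-fill from (row=11, col=1):
  Distance 0: (row=11, col=1)
  Distance 1: (row=10, col=1), (row=11, col=0), (row=11, col=2)
  Distance 2: (row=10, col=0), (row=10, col=2)
  Distance 3: (row=9, col=0), (row=9, col=2)
  Distance 4: (row=8, col=0), (row=8, col=2)
  Distance 5: (row=7, col=0), (row=8, col=1)
  Distance 6: (row=6, col=0), (row=7, col=1)
  Distance 7: (row=5, col=0)
  Distance 8: (row=4, col=0)
  Distance 9: (row=3, col=0)
  Distance 10: (row=2, col=0), (row=3, col=1)
Total reachable: 19 (grid has 25 open cells total)

Answer: Reachable cells: 19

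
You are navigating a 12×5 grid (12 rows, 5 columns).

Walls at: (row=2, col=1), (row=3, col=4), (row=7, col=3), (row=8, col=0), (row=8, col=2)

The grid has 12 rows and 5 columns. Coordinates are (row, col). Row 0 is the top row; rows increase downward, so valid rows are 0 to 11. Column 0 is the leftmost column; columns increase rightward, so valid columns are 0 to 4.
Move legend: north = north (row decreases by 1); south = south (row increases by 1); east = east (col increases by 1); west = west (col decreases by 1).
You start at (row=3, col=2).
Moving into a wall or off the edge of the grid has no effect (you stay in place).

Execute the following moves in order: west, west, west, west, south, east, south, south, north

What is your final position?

Answer: Final position: (row=5, col=1)

Derivation:
Start: (row=3, col=2)
  west (west): (row=3, col=2) -> (row=3, col=1)
  west (west): (row=3, col=1) -> (row=3, col=0)
  west (west): blocked, stay at (row=3, col=0)
  west (west): blocked, stay at (row=3, col=0)
  south (south): (row=3, col=0) -> (row=4, col=0)
  east (east): (row=4, col=0) -> (row=4, col=1)
  south (south): (row=4, col=1) -> (row=5, col=1)
  south (south): (row=5, col=1) -> (row=6, col=1)
  north (north): (row=6, col=1) -> (row=5, col=1)
Final: (row=5, col=1)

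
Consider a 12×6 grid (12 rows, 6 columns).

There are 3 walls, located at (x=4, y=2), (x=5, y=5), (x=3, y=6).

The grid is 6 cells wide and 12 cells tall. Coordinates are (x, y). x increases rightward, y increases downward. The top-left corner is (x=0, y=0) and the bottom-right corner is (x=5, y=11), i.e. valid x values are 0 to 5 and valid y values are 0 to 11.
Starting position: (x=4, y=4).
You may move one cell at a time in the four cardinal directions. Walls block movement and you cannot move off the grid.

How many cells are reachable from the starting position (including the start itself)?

Answer: Reachable cells: 69

Derivation:
BFS flood-fill from (x=4, y=4):
  Distance 0: (x=4, y=4)
  Distance 1: (x=4, y=3), (x=3, y=4), (x=5, y=4), (x=4, y=5)
  Distance 2: (x=3, y=3), (x=5, y=3), (x=2, y=4), (x=3, y=5), (x=4, y=6)
  Distance 3: (x=3, y=2), (x=5, y=2), (x=2, y=3), (x=1, y=4), (x=2, y=5), (x=5, y=6), (x=4, y=7)
  Distance 4: (x=3, y=1), (x=5, y=1), (x=2, y=2), (x=1, y=3), (x=0, y=4), (x=1, y=5), (x=2, y=6), (x=3, y=7), (x=5, y=7), (x=4, y=8)
  Distance 5: (x=3, y=0), (x=5, y=0), (x=2, y=1), (x=4, y=1), (x=1, y=2), (x=0, y=3), (x=0, y=5), (x=1, y=6), (x=2, y=7), (x=3, y=8), (x=5, y=8), (x=4, y=9)
  Distance 6: (x=2, y=0), (x=4, y=0), (x=1, y=1), (x=0, y=2), (x=0, y=6), (x=1, y=7), (x=2, y=8), (x=3, y=9), (x=5, y=9), (x=4, y=10)
  Distance 7: (x=1, y=0), (x=0, y=1), (x=0, y=7), (x=1, y=8), (x=2, y=9), (x=3, y=10), (x=5, y=10), (x=4, y=11)
  Distance 8: (x=0, y=0), (x=0, y=8), (x=1, y=9), (x=2, y=10), (x=3, y=11), (x=5, y=11)
  Distance 9: (x=0, y=9), (x=1, y=10), (x=2, y=11)
  Distance 10: (x=0, y=10), (x=1, y=11)
  Distance 11: (x=0, y=11)
Total reachable: 69 (grid has 69 open cells total)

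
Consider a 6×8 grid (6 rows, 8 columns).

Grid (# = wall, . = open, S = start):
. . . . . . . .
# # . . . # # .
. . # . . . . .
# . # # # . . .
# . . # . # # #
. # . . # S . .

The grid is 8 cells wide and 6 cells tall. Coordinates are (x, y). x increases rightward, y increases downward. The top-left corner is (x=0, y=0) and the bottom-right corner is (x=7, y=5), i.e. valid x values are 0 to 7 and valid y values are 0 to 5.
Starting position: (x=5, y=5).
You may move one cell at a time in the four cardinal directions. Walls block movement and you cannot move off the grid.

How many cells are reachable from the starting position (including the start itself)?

BFS flood-fill from (x=5, y=5):
  Distance 0: (x=5, y=5)
  Distance 1: (x=6, y=5)
  Distance 2: (x=7, y=5)
Total reachable: 3 (grid has 32 open cells total)

Answer: Reachable cells: 3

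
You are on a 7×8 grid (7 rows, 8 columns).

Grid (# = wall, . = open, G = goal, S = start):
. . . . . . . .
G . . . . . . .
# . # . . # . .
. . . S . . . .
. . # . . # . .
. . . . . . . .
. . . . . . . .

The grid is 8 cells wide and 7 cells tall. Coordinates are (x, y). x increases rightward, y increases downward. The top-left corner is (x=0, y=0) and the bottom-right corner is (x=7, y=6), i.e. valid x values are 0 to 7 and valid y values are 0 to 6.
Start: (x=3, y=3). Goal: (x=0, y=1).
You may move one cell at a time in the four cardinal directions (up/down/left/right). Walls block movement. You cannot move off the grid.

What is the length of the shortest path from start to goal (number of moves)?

BFS from (x=3, y=3) until reaching (x=0, y=1):
  Distance 0: (x=3, y=3)
  Distance 1: (x=3, y=2), (x=2, y=3), (x=4, y=3), (x=3, y=4)
  Distance 2: (x=3, y=1), (x=4, y=2), (x=1, y=3), (x=5, y=3), (x=4, y=4), (x=3, y=5)
  Distance 3: (x=3, y=0), (x=2, y=1), (x=4, y=1), (x=1, y=2), (x=0, y=3), (x=6, y=3), (x=1, y=4), (x=2, y=5), (x=4, y=5), (x=3, y=6)
  Distance 4: (x=2, y=0), (x=4, y=0), (x=1, y=1), (x=5, y=1), (x=6, y=2), (x=7, y=3), (x=0, y=4), (x=6, y=4), (x=1, y=5), (x=5, y=5), (x=2, y=6), (x=4, y=6)
  Distance 5: (x=1, y=0), (x=5, y=0), (x=0, y=1), (x=6, y=1), (x=7, y=2), (x=7, y=4), (x=0, y=5), (x=6, y=5), (x=1, y=6), (x=5, y=6)  <- goal reached here
One shortest path (5 moves): (x=3, y=3) -> (x=2, y=3) -> (x=1, y=3) -> (x=1, y=2) -> (x=1, y=1) -> (x=0, y=1)

Answer: Shortest path length: 5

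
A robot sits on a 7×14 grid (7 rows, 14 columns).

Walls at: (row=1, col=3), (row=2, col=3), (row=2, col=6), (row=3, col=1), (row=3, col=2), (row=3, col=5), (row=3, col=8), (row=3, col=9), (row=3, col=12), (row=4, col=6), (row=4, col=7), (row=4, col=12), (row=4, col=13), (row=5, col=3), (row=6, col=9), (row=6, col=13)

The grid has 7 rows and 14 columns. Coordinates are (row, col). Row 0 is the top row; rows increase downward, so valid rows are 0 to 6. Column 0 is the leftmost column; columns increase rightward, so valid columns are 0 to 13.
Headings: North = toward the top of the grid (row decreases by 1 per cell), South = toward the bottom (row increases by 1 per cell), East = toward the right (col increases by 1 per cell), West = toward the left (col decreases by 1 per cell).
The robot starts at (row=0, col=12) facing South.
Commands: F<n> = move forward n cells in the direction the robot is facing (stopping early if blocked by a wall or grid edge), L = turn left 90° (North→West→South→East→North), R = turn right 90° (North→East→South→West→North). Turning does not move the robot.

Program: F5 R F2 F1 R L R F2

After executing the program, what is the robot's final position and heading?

Start: (row=0, col=12), facing South
  F5: move forward 2/5 (blocked), now at (row=2, col=12)
  R: turn right, now facing West
  F2: move forward 2, now at (row=2, col=10)
  F1: move forward 1, now at (row=2, col=9)
  R: turn right, now facing North
  L: turn left, now facing West
  R: turn right, now facing North
  F2: move forward 2, now at (row=0, col=9)
Final: (row=0, col=9), facing North

Answer: Final position: (row=0, col=9), facing North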